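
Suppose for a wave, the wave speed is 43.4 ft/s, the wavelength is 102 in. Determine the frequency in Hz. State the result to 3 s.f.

Rearranging: f = v/λ.
v = 43.4 ft/s = 13.23 m/s; λ = 102 in = 2.591 m.
f = 5.106 Hz

5.11 Hz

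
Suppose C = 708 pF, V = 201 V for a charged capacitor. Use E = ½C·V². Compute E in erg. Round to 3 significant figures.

Directly: E = ½CV².
C = 708 pF = 7.080×10^-10 F; V = 201 V.
E = 1.430×10^-5 J
1.430×10^-5 J × (1 erg / 1.000×10^-7 J) = 143.0 erg

143 erg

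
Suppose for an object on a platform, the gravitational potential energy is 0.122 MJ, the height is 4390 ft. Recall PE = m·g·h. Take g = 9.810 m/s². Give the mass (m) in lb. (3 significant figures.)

Rearranging: m = PE/(g·h).
PE = 0.122 MJ = 1.220×10^5 J; h = 4390 ft = 1338 m; g = 9.810 m/s².
m = 9.294 kg
9.294 kg × (1 lb / 0.4536 kg) = 20.49 lb

20.5 lb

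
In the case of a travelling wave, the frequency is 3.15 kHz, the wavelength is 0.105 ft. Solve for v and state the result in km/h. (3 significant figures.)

363 km/h

v is given directly by: v = fλ.
f = 3.15 kHz = 3150 Hz; λ = 0.105 ft = 0.03200 m.
v = 100.8 m/s
100.8 m/s × (1 km/h / 0.2778 m/s) = 362.9 km/h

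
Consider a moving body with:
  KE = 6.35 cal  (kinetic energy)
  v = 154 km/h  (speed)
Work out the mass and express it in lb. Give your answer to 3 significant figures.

Rearranging KE = ½mv² for m: m = 2·KE/v².
KE = 6.35 cal = 26.57 J; v = 154 km/h = 42.78 m/s.
m = 0.02904 kg
0.02904 kg × (1 lb / 0.4536 kg) = 0.06402 lb

0.0640 lb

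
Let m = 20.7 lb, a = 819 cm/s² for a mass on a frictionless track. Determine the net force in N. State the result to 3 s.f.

From Newton's second law: F = m·a.
m = 20.7 lb = 9.389 kg; a = 819 cm/s² = 8.190 m/s².
F = 76.90 N  (the unit combination reduces to kg·m/s² = N)

76.9 N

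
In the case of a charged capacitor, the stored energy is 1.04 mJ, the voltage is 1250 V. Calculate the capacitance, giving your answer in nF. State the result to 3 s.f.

1.33 nF

Rearranging: C = 2E/V².
E = 1.04 mJ = 0.001040 J; V = 1250 V.
C = 1.331×10^-9 F
1.331×10^-9 F × (1 nF / 1.000×10^-9 F) = 1.331 nF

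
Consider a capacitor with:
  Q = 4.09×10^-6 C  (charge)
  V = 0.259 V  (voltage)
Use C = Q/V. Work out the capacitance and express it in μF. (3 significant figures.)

15.8 μF

C is given directly by: C = Q/V.
Q = 4.09×10^-6 C; V = 0.259 V.
C = 1.579×10^-5 F
1.579×10^-5 F × (1 μF / 1.000×10^-6 F) = 15.79 μF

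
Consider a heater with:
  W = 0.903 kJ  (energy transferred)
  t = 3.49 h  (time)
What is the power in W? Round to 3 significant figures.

P is given directly by: P = W/t.
W = 0.903 kJ = 903.0 J; t = 3.49 h = 12564 s.
P = 0.07187 W

0.0719 W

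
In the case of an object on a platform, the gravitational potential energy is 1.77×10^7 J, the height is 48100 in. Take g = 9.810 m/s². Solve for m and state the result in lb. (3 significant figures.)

Rearranging PE = m·g·h for m: m = PE/(g·h).
PE = 1.77×10^7 J; h = 48100 in = 1222 m; g = 9.810 m/s².
m = 1477 kg
1477 kg × (1 lb / 0.4536 kg) = 3256 lb

3260 lb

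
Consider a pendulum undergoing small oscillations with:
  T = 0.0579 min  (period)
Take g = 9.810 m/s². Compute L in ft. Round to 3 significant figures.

Solving T = 2π√(L/g) for L: L = g·(T/2π)².
T = 0.0579 min = 3.474 s; g = 9.810 m/s².
L = 2.999 m
2.999 m × (1 ft / 0.3048 m) = 9.839 ft

9.84 ft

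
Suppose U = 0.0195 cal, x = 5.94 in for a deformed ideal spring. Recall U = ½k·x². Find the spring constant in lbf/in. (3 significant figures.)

0.0409 lbf/in

Solving U = ½k·x² for k: k = 2U/x².
U = 0.0195 cal = 0.08159 J; x = 5.94 in = 0.1509 m.
k = 7.168 N/m
7.168 N/m × (1 lbf/in / 175.1 N/m) = 0.04093 lbf/in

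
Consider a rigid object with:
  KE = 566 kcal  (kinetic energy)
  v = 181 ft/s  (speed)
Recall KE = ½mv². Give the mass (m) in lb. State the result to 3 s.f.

Solving KE = ½mv² for m: m = 2·KE/v².
KE = 566 kcal = 2.368×10^6 J; v = 181 ft/s = 55.17 m/s.
m = 1556 kg
1556 kg × (1 lb / 0.4536 kg) = 3431 lb

3430 lb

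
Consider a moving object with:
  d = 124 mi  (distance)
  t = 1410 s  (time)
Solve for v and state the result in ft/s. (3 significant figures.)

464 ft/s

v is given directly by: v = d/t.
d = 124 mi = 1.996×10^5 m; t = 1410 s.
v = 141.5 m/s
141.5 m/s × (1 ft/s / 0.3048 m/s) = 464.3 ft/s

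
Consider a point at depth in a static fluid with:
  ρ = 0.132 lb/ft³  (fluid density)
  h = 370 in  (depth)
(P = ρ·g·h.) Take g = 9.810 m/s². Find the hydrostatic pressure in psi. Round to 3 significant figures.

Directly: P = ρgh.
ρ = 0.132 lb/ft³ = 2.114 kg/m³; h = 370 in = 9.398 m; g = 9.810 m/s².
P = 194.9 Pa
194.9 Pa × (1 psi / 6895 Pa) = 0.02827 psi

0.0283 psi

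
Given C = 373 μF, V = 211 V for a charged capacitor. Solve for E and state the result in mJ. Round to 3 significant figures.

8300 mJ

Directly: E = ½CV².
C = 373 μF = 3.730×10^-4 F; V = 211 V.
E = 8.303 J
8.303 J × (1 mJ / 0.001000 J) = 8303 mJ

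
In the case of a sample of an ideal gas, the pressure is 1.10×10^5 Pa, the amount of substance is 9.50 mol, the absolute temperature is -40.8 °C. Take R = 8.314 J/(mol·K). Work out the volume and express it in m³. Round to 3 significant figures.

0.167 m³

Solving PV = nRT for V: V = nRT/P.
P = 1.10×10^5 Pa; n = 9.50 mol; T = -40.8 °C = 232.3 K; R = 8.314 J/(mol·K).
V = 0.1668 m³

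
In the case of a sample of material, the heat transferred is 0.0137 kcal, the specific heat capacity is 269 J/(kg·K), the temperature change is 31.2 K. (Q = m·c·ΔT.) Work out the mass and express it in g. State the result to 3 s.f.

Rearranging: m = Q/(c·ΔT).
Q = 0.0137 kcal = 57.32 J; c = 269 J/(kg·K); ΔT = 31.2 K.
m = 0.006830 kg
0.006830 kg × (1 g / 0.001000 kg) = 6.830 g

6.83 g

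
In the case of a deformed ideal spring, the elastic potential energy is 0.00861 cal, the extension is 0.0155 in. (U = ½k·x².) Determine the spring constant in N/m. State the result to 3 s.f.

Rearranging U = ½k·x² for k: k = 2U/x².
U = 0.00861 cal = 0.03602 J; x = 0.0155 in = 3.937×10^-4 m.
k = 4.648×10^5 N/m

4.65×10^5 N/m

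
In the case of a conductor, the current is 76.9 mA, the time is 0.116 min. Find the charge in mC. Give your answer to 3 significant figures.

q is given directly by: q = It.
I = 76.9 mA = 0.07690 A; t = 0.116 min = 6.960 s.
q = 0.5352 C
0.5352 C × (1 mC / 0.001000 C) = 535.2 mC

535 mC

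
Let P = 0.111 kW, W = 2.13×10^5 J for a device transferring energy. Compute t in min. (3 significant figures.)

Rearranging P = W/t for t: t = W/P.
P = 0.111 kW = 111.0 W; W = 2.13×10^5 J.
t = 1919 s
1919 s × (1 min / 60.00 s) = 31.98 min

32.0 min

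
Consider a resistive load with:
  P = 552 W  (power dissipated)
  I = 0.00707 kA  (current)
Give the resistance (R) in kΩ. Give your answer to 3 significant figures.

Rearranging: R = P/I².
P = 552 W; I = 0.00707 kA = 7.070 A.
R = 11.04 Ω
11.04 Ω × (1 kΩ / 1000 Ω) = 0.01104 kΩ

0.0110 kΩ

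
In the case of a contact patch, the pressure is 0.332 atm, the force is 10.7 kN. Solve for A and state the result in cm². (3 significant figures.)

Rearranging P = F/A for A: A = F/P.
P = 0.332 atm = 33640 Pa; F = 10.7 kN = 10700 N.
A = 0.3181 m²
0.3181 m² × (1 cm² / 1.000×10^-4 m²) = 3181 cm²

3180 cm²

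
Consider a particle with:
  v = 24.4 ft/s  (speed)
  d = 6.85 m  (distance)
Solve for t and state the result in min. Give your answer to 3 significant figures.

0.0154 min

Rearranging: t = d/v.
v = 24.4 ft/s = 7.437 m/s; d = 6.85 m.
t = 0.9211 s
0.9211 s × (1 min / 60.00 s) = 0.01535 min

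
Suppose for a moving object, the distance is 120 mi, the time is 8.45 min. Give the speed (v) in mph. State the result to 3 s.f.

v is given directly by: v = d/t.
d = 120 mi = 1.931×10^5 m; t = 8.45 min = 507.0 s.
v = 380.9 m/s
380.9 m/s × (1 mph / 0.4470 m/s) = 852.1 mph

852 mph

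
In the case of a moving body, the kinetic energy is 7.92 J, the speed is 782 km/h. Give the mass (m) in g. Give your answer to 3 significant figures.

0.336 g

Solving KE = ½mv² for m: m = 2·KE/v².
KE = 7.92 J; v = 782 km/h = 217.2 m/s.
m = 3.357×10^-4 kg
3.357×10^-4 kg × (1 g / 0.001000 kg) = 0.3357 g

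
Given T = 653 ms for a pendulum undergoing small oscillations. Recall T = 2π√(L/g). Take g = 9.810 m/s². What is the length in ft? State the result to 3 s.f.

Solving T = 2π√(L/g) for L: L = g·(T/2π)².
T = 653 ms = 0.6530 s; g = 9.810 m/s².
L = 0.1060 m
0.1060 m × (1 ft / 0.3048 m) = 0.3476 ft

0.348 ft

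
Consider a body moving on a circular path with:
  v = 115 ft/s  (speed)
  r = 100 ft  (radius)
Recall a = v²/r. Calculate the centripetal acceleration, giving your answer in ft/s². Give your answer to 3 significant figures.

Directly: a = v²/r.
v = 115 ft/s = 35.05 m/s; r = 100 ft = 30.48 m.
a = 40.31 m/s²
40.31 m/s² × (1 ft/s² / 0.3048 m/s²) = 132.2 ft/s²

132 ft/s²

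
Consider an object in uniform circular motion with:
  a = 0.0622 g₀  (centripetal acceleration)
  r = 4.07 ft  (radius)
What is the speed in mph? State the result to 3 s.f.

Rearranging: v = √(a·r).
a = 0.0622 g₀ = 0.6100 m/s²; r = 4.07 ft = 1.241 m.
v = 0.8699 m/s
0.8699 m/s × (1 mph / 0.4470 m/s) = 1.946 mph

1.95 mph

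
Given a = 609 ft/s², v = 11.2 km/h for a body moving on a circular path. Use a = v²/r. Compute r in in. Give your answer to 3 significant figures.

Rearranging: r = v²/a.
a = 609 ft/s² = 185.6 m/s²; v = 11.2 km/h = 3.111 m/s.
r = 0.05214 m
0.05214 m × (1 in / 0.02540 m) = 2.053 in

2.05 in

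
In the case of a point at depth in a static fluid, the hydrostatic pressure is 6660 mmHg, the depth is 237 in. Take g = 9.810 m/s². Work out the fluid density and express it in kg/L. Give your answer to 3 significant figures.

15.0 kg/L

Solving P = ρ·g·h for ρ: ρ = P/(g·h).
P = 6660 mmHg = 8.879×10^5 Pa; h = 237 in = 6.020 m; g = 9.810 m/s².
ρ = 15036 kg/m³
15036 kg/m³ × (1 kg/L / 1000 kg/m³) = 15.04 kg/L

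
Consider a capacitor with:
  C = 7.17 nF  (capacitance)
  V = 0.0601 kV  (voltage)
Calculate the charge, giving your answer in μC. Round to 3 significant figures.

0.431 μC

Rearranging C = Q/V for Q: Q = CV.
C = 7.17 nF = 7.170×10^-9 F; V = 0.0601 kV = 60.10 V.
Q = 4.309×10^-7 C  (the unit combination reduces to A·s = C)
4.309×10^-7 C × (1 μC / 1.000×10^-6 C) = 0.4309 μC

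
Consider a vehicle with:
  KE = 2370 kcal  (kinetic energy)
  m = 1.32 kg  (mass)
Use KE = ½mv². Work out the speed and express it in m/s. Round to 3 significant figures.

3880 m/s

Solving KE = ½mv² for v: v = √(2·KE/m).
KE = 2370 kcal = 9.916×10^6 J; m = 1.32 kg.
v = 3876 m/s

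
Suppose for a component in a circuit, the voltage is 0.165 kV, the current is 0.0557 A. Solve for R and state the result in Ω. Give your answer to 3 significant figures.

Rearranging V = I·R for R: R = V/I.
V = 0.165 kV = 165.0 V; I = 0.0557 A.
R = 2962 Ω

2960 Ω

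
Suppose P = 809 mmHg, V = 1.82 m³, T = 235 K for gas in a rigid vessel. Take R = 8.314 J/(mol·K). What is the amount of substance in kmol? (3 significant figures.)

Rearranging PV = nRT for n: n = PV/(RT).
P = 809 mmHg = 1.079×10^5 Pa; V = 1.82 m³; T = 235 K; R = 8.314 J/(mol·K).
n = 100.5 mol
100.5 mol × (1 kmol / 1000 mol) = 0.1005 kmol

0.100 kmol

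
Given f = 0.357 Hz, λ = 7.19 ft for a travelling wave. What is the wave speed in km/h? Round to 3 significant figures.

Directly: v = fλ.
f = 0.357 Hz; λ = 7.19 ft = 2.192 m.
v = 0.7824 m/s
0.7824 m/s × (1 km/h / 0.2778 m/s) = 2.817 km/h

2.82 km/h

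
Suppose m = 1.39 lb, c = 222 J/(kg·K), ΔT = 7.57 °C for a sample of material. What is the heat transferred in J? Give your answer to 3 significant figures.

1060 J

Q is given directly by: Q = mcΔT.
m = 1.39 lb = 0.6305 kg; c = 222 J/(kg·K); ΔT = 7.57 °C = 7.570 K.
Q = 1060 J  (the unit combination reduces to kg·m²/s² = J)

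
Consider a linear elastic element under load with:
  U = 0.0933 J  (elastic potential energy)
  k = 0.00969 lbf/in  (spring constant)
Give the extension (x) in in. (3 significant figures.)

Rearranging U = ½k·x² for x: x = √(2U/k).
U = 0.0933 J; k = 0.00969 lbf/in = 1.697 N/m.
x = 0.3316 m
0.3316 m × (1 in / 0.02540 m) = 13.06 in

13.1 in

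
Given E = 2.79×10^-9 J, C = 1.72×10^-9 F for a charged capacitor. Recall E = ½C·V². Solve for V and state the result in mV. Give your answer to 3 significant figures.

Rearranging E = ½C·V² for V: V = √(2E/C).
E = 2.79×10^-9 J; C = 1.72×10^-9 F.
V = 1.801 V
1.801 V × (1 mV / 0.001000 V) = 1801 mV

1800 mV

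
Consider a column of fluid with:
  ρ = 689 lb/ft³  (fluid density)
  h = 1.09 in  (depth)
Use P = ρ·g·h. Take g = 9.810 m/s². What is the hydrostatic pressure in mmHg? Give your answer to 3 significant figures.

P is given directly by: P = ρgh.
ρ = 689 lb/ft³ = 11037 kg/m³; h = 1.09 in = 0.02769 m; g = 9.810 m/s².
P = 2998 Pa  (the unit combination reduces to kg/(m·s²) = Pa)
2998 Pa × (1 mmHg / 133.3 Pa) = 22.48 mmHg

22.5 mmHg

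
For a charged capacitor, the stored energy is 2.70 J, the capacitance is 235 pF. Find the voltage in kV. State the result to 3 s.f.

152 kV

Rearranging: V = √(2E/C).
E = 2.70 J; C = 235 pF = 2.350×10^-10 F.
V = 1.516×10^5 V  (the unit combination reduces to kg·m²/(A·s³) = V)
1.516×10^5 V × (1 kV / 1000 V) = 151.6 kV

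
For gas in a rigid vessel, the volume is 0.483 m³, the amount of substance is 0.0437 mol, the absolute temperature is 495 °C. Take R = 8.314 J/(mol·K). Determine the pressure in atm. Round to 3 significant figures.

Directly: P = nRT/V.
V = 0.483 m³; n = 0.0437 mol; T = 495 °C = 768.1 K; R = 8.314 J/(mol·K).
P = 577.8 Pa
577.8 Pa × (1 atm / 1.013×10^5 Pa) = 0.005703 atm

0.00570 atm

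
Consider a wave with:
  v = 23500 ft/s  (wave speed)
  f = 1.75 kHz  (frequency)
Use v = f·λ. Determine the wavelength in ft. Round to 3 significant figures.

13.4 ft

Rearranging: λ = v/f.
v = 23500 ft/s = 7163 m/s; f = 1.75 kHz = 1750 Hz.
λ = 4.093 m
4.093 m × (1 ft / 0.3048 m) = 13.43 ft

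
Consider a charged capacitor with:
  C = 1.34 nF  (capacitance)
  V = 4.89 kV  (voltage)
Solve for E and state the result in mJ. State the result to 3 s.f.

16.0 mJ

Directly: E = ½CV².
C = 1.34 nF = 1.340×10^-9 F; V = 4.89 kV = 4890 V.
E = 0.01602 J
0.01602 J × (1 mJ / 0.001000 J) = 16.02 mJ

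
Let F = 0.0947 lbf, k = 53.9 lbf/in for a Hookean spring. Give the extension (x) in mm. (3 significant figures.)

From Hooke's law: x = F/k.
F = 0.0947 lbf = 0.4212 N; k = 53.9 lbf/in = 9439 N/m.
x = 4.463×10^-5 m
4.463×10^-5 m × (1 mm / 0.001000 m) = 0.04463 mm

0.0446 mm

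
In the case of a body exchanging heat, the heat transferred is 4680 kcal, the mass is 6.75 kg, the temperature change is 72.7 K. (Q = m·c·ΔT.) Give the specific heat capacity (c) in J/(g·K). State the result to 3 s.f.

Rearranging Q = m·c·ΔT for c: c = Q/(m·ΔT).
Q = 4680 kcal = 1.958×10^7 J; m = 6.75 kg; ΔT = 72.7 K.
c = 39902 J/(kg·K)
39902 J/(kg·K) × (1 J/(g·K) / 1000 J/(kg·K)) = 39.90 J/(g·K)

39.9 J/(g·K)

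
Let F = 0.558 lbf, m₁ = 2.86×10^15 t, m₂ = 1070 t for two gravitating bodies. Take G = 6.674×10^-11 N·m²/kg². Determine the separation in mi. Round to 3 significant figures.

Rearranging F = G·m₁·m₂/r² for r: r = √(G·m₁m₂/F).
F = 0.558 lbf = 2.482 N; m₁ = 2.86×10^15 t = 2.860×10^18 kg; m₂ = 1070 t = 1.070×10^6 kg; G = 6.674×10^-11 N·m²/kg².
r = 9.071×10^6 m
9.071×10^6 m × (1 mi / 1609 m) = 5636 mi

5640 mi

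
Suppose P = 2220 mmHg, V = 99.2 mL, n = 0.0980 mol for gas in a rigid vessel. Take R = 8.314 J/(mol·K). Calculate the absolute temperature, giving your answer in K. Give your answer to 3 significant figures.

36.0 K

Rearranging PV = nRT for T: T = PV/(nR).
P = 2220 mmHg = 2.960×10^5 Pa; V = 99.2 mL = 9.920×10^-5 m³; n = 0.0980 mol; R = 8.314 J/(mol·K).
T = 36.04 K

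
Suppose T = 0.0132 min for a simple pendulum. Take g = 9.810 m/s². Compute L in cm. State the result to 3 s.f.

15.6 cm

Rearranging T = 2π√(L/g) for L: L = g·(T/2π)².
T = 0.0132 min = 0.7920 s; g = 9.810 m/s².
L = 0.1559 m
0.1559 m × (1 cm / 0.01000 m) = 15.59 cm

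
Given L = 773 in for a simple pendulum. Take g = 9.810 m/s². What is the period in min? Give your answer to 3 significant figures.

Directly: T = 2π√(L/g).
L = 773 in = 19.63 m; g = 9.810 m/s².
T = 8.889 s
8.889 s × (1 min / 60.00 s) = 0.1481 min

0.148 min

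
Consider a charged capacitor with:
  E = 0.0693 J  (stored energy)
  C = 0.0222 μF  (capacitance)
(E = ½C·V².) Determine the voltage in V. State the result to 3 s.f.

Rearranging: V = √(2E/C).
E = 0.0693 J; C = 0.0222 μF = 2.220×10^-8 F.
V = 2499 V

2500 V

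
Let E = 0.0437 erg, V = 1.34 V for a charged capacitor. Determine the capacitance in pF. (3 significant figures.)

4870 pF

Solving E = ½C·V² for C: C = 2E/V².
E = 0.0437 erg = 4.370×10^-9 J; V = 1.34 V.
C = 4.867×10^-9 F
4.867×10^-9 F × (1 pF / 1.000×10^-12 F) = 4867 pF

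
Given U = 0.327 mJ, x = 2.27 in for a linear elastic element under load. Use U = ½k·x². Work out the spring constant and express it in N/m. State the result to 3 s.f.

Solving U = ½k·x² for k: k = 2U/x².
U = 0.327 mJ = 3.270×10^-4 J; x = 2.27 in = 0.05766 m.
k = 0.1967 N/m

0.197 N/m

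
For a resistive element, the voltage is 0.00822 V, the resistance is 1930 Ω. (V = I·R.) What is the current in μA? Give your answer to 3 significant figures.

From Ohm's law: I = V/R.
V = 0.00822 V; R = 1930 Ω.
I = 4.259×10^-6 A
4.259×10^-6 A × (1 μA / 1.000×10^-6 A) = 4.259 μA

4.26 μA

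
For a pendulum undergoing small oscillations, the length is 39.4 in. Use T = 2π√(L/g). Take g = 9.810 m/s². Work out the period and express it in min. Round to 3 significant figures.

0.0334 min

T is given directly by: T = 2π√(L/g).
L = 39.4 in = 1.001 m; g = 9.810 m/s².
T = 2.007 s
2.007 s × (1 min / 60.00 s) = 0.03345 min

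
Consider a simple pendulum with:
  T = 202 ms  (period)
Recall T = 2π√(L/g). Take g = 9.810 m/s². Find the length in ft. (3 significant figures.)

0.0333 ft

Rearranging T = 2π√(L/g) for L: L = g·(T/2π)².
T = 202 ms = 0.2020 s; g = 9.810 m/s².
L = 0.01014 m
0.01014 m × (1 ft / 0.3048 m) = 0.03327 ft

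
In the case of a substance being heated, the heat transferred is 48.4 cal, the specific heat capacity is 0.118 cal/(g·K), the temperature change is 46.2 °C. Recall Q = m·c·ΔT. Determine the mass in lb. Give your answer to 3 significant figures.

Solving Q = m·c·ΔT for m: m = Q/(c·ΔT).
Q = 48.4 cal = 202.5 J; c = 0.118 cal/(g·K) = 493.7 J/(kg·K); ΔT = 46.2 °C = 46.20 K.
m = 0.008878 kg
0.008878 kg × (1 lb / 0.4536 kg) = 0.01957 lb

0.0196 lb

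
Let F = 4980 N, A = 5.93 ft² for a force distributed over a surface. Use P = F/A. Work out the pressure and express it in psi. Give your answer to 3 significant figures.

Directly: P = F/A.
F = 4980 N; A = 5.93 ft² = 0.5509 m².
P = 9040 Pa
9040 Pa × (1 psi / 6895 Pa) = 1.311 psi

1.31 psi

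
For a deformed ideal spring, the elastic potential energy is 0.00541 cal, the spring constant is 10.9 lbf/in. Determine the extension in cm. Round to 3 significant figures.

0.487 cm

Solving U = ½k·x² for x: x = √(2U/k).
U = 0.00541 cal = 0.02264 J; k = 10.9 lbf/in = 1909 N/m.
x = 0.004870 m
0.004870 m × (1 cm / 0.01000 m) = 0.4870 cm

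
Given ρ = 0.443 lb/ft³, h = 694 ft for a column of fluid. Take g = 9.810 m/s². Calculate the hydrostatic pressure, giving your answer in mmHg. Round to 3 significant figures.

110 mmHg

P is given directly by: P = ρgh.
ρ = 0.443 lb/ft³ = 7.096 kg/m³; h = 694 ft = 211.5 m; g = 9.810 m/s².
P = 14725 Pa
14725 Pa × (1 mmHg / 133.3 Pa) = 110.5 mmHg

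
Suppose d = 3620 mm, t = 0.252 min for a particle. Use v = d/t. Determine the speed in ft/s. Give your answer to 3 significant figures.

0.785 ft/s

Directly: v = d/t.
d = 3620 mm = 3.620 m; t = 0.252 min = 15.12 s.
v = 0.2394 m/s
0.2394 m/s × (1 ft/s / 0.3048 m/s) = 0.7855 ft/s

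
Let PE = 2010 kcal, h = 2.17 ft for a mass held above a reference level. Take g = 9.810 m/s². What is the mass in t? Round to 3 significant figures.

1300 t

Rearranging PE = m·g·h for m: m = PE/(g·h).
PE = 2010 kcal = 8.410×10^6 J; h = 2.17 ft = 0.6614 m; g = 9.810 m/s².
m = 1.296×10^6 kg
1.296×10^6 kg × (1 t / 1000 kg) = 1296 t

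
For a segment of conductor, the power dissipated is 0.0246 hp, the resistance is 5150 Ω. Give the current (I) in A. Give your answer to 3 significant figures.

0.0597 A

Rearranging: I = √(P/R).
P = 0.0246 hp = 18.34 W; R = 5150 Ω.
I = 0.05968 A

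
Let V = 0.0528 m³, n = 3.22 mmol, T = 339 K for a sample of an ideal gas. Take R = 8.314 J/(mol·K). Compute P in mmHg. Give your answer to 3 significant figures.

From the ideal-gas law: P = nRT/V.
V = 0.0528 m³; n = 3.22 mmol = 0.003220 mol; T = 339 K; R = 8.314 J/(mol·K).
P = 171.9 Pa  (the unit combination reduces to kg/(m·s²) = Pa)
171.9 Pa × (1 mmHg / 133.3 Pa) = 1.289 mmHg

1.29 mmHg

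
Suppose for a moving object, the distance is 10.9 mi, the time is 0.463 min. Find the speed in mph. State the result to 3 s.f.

1410 mph

v is given directly by: v = d/t.
d = 10.9 mi = 17542 m; t = 0.463 min = 27.78 s.
v = 631.5 m/s
631.5 m/s × (1 mph / 0.4470 m/s) = 1413 mph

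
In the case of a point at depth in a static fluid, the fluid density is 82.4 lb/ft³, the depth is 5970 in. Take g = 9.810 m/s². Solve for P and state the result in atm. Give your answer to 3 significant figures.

P is given directly by: P = ρgh.
ρ = 82.4 lb/ft³ = 1320 kg/m³; h = 5970 in = 151.6 m; g = 9.810 m/s².
P = 1.963×10^6 Pa  (the unit combination reduces to kg/(m·s²) = Pa)
1.963×10^6 Pa × (1 atm / 1.013×10^5 Pa) = 19.38 atm

19.4 atm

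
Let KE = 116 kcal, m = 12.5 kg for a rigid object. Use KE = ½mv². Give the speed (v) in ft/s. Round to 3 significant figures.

914 ft/s

Rearranging: v = √(2·KE/m).
KE = 116 kcal = 4.853×10^5 J; m = 12.5 kg.
v = 278.7 m/s
278.7 m/s × (1 ft/s / 0.3048 m/s) = 914.3 ft/s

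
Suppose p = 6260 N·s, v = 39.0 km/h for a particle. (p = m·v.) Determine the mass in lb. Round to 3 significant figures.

1270 lb

Solving p = m·v for m: m = p/v.
p = 6260 N·s = 6260 kg·m/s; v = 39.0 km/h = 10.83 m/s.
m = 577.8 kg
577.8 kg × (1 lb / 0.4536 kg) = 1274 lb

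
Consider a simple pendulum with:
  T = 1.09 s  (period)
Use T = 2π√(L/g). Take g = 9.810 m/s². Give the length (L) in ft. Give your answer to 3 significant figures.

Solving T = 2π√(L/g) for L: L = g·(T/2π)².
T = 1.09 s; g = 9.810 m/s².
L = 0.2952 m
0.2952 m × (1 ft / 0.3048 m) = 0.9686 ft

0.969 ft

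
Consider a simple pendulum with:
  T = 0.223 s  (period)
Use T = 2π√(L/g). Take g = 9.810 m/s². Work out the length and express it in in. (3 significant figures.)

0.487 in

Rearranging T = 2π√(L/g) for L: L = g·(T/2π)².
T = 0.223 s; g = 9.810 m/s².
L = 0.01236 m
0.01236 m × (1 in / 0.02540 m) = 0.4865 in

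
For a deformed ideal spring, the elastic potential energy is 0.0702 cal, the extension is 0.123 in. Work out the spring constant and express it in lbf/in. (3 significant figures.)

344 lbf/in

Rearranging: k = 2U/x².
U = 0.0702 cal = 0.2937 J; x = 0.123 in = 0.003124 m.
k = 60184 N/m
60184 N/m × (1 lbf/in / 175.1 N/m) = 343.7 lbf/in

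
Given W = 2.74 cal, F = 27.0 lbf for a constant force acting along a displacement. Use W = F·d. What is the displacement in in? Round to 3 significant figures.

Solving W = F·d for d: d = W/F.
W = 2.74 cal = 11.46 J; F = 27.0 lbf = 120.1 N.
d = 0.09545 m
0.09545 m × (1 in / 0.02540 m) = 3.758 in

3.76 in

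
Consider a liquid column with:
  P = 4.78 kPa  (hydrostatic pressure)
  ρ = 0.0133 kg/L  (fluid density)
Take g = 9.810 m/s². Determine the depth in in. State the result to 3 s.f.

Solving P = ρ·g·h for h: h = P/(ρ·g).
P = 4.78 kPa = 4780 Pa; ρ = 0.0133 kg/L = 13.30 kg/m³; g = 9.810 m/s².
h = 36.64 m
36.64 m × (1 in / 0.02540 m) = 1442 in

1440 in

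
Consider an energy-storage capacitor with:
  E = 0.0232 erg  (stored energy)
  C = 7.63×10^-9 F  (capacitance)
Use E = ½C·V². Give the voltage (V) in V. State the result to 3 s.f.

Rearranging E = ½C·V² for V: V = √(2E/C).
E = 0.0232 erg = 2.320×10^-9 J; C = 7.63×10^-9 F.
V = 0.7798 V

0.780 V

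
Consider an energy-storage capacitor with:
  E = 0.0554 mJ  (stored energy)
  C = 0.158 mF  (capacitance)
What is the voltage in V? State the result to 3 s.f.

0.837 V

Solving E = ½C·V² for V: V = √(2E/C).
E = 0.0554 mJ = 5.540×10^-5 J; C = 0.158 mF = 1.580×10^-4 F.
V = 0.8374 V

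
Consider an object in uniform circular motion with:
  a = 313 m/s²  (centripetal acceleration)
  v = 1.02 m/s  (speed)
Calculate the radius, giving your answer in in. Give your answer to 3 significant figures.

0.131 in

Rearranging: r = v²/a.
a = 313 m/s²; v = 1.02 m/s.
r = 0.003324 m
0.003324 m × (1 in / 0.02540 m) = 0.1309 in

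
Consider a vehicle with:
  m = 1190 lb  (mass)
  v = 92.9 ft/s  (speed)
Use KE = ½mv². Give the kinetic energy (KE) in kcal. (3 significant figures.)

Directly: KE = ½mv².
m = 1190 lb = 539.8 kg; v = 92.9 ft/s = 28.32 m/s.
KE = 2.164×10^5 J  (the unit combination reduces to kg·m²/s² = J)
2.164×10^5 J × (1 kcal / 4184 J) = 51.72 kcal

51.7 kcal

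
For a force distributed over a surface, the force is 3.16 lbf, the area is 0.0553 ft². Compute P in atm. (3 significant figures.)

Directly: P = F/A.
F = 3.16 lbf = 14.06 N; A = 0.0553 ft² = 0.005138 m².
P = 2736 Pa  (the unit combination reduces to kg/(m·s²) = Pa)
2736 Pa × (1 atm / 1.013×10^5 Pa) = 0.02700 atm

0.0270 atm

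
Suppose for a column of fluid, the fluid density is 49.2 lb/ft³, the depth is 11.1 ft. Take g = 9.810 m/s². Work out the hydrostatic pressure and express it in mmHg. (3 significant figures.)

Directly: P = ρgh.
ρ = 49.2 lb/ft³ = 788.1 kg/m³; h = 11.1 ft = 3.383 m; g = 9.810 m/s².
P = 26157 Pa  (the unit combination reduces to kg/(m·s²) = Pa)
26157 Pa × (1 mmHg / 133.3 Pa) = 196.2 mmHg

196 mmHg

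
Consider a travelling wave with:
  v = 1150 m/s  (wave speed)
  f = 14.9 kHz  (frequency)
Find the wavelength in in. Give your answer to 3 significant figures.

3.04 in

Rearranging: λ = v/f.
v = 1150 m/s; f = 14.9 kHz = 14900 Hz.
λ = 0.07718 m
0.07718 m × (1 in / 0.02540 m) = 3.039 in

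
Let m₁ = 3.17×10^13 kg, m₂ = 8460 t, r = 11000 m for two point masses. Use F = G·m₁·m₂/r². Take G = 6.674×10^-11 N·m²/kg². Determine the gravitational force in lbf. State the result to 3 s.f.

From Newton's law of gravitation: F = Gm₁m₂/r².
m₁ = 3.17×10^13 kg; m₂ = 8460 t = 8.460×10^6 kg; r = 11000 m; G = 6.674×10^-11 N·m²/kg².
F = 147.9 N
147.9 N × (1 lbf / 4.448 N) = 33.25 lbf

33.3 lbf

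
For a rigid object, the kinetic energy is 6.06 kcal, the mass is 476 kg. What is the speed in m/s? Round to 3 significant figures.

10.3 m/s

Rearranging KE = ½mv² for v: v = √(2·KE/m).
KE = 6.06 kcal = 25355 J; m = 476 kg.
v = 10.32 m/s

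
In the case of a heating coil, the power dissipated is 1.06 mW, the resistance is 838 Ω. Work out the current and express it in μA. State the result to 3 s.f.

Solving P = I²R for I: I = √(P/R).
P = 1.06 mW = 0.001060 W; R = 838 Ω.
I = 0.001125 A
0.001125 A × (1 μA / 1.000×10^-6 A) = 1125 μA

1120 μA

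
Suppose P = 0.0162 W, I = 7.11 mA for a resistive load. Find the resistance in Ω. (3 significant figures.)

320 Ω

Rearranging: R = P/I².
P = 0.0162 W; I = 7.11 mA = 0.007110 A.
R = 320.5 Ω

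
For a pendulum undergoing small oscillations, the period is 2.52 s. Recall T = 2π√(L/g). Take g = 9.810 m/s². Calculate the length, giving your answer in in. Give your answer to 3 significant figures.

62.1 in

Rearranging: L = g·(T/2π)².
T = 2.52 s; g = 9.810 m/s².
L = 1.578 m
1.578 m × (1 in / 0.02540 m) = 62.13 in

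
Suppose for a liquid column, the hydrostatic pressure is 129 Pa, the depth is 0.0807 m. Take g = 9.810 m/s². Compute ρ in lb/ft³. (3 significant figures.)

Solving P = ρ·g·h for ρ: ρ = P/(g·h).
P = 129 Pa; h = 0.0807 m; g = 9.810 m/s².
ρ = 162.9 kg/m³
162.9 kg/m³ × (1 lb/ft³ / 16.02 kg/m³) = 10.17 lb/ft³

10.2 lb/ft³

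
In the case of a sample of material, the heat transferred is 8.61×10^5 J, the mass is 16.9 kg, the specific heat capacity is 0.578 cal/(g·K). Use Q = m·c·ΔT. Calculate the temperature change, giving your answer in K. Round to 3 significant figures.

Rearranging: ΔT = Q/(m·c).
Q = 8.61×10^5 J; m = 16.9 kg; c = 0.578 cal/(g·K) = 2418 J/(kg·K).
ΔT = 21.07 K

21.1 K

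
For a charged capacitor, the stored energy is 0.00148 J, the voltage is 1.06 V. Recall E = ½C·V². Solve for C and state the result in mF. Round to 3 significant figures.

2.63 mF

Rearranging: C = 2E/V².
E = 0.00148 J; V = 1.06 V.
C = 0.002634 F
0.002634 F × (1 mF / 0.001000 F) = 2.634 mF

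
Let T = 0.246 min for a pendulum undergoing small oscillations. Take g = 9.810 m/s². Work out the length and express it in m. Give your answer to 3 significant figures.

Rearranging: L = g·(T/2π)².
T = 0.246 min = 14.76 s; g = 9.810 m/s².
L = 54.14 m

54.1 m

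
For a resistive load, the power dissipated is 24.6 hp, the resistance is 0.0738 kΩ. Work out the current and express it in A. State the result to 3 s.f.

Solving P = I²R for I: I = √(P/R).
P = 24.6 hp = 18344 W; R = 0.0738 kΩ = 73.80 Ω.
I = 15.77 A

15.8 A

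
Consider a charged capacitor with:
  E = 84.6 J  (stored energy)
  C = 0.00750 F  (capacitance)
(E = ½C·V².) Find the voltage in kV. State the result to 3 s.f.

Rearranging: V = √(2E/C).
E = 84.6 J; C = 0.00750 F.
V = 150.2 V  (the unit combination reduces to kg·m²/(A·s³) = V)
150.2 V × (1 kV / 1000 V) = 0.1502 kV

0.150 kV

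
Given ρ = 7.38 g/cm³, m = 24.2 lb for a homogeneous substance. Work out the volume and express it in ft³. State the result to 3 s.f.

Rearranging ρ = m/V for V: V = m/ρ.
ρ = 7.38 g/cm³ = 7380 kg/m³; m = 24.2 lb = 10.98 kg.
V = 0.001487 m³
0.001487 m³ × (1 ft³ / 0.02832 m³) = 0.05253 ft³

0.0525 ft³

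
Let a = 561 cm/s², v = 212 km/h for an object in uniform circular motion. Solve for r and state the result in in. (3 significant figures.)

24300 in

Solving a = v²/r for r: r = v²/a.
a = 561 cm/s² = 5.610 m/s²; v = 212 km/h = 58.89 m/s.
r = 618.2 m
618.2 m × (1 in / 0.02540 m) = 24337 in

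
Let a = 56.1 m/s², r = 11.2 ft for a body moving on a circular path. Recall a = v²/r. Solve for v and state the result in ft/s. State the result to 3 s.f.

45.4 ft/s

Solving a = v²/r for v: v = √(a·r).
a = 56.1 m/s²; r = 11.2 ft = 3.414 m.
v = 13.84 m/s
13.84 m/s × (1 ft/s / 0.3048 m/s) = 45.40 ft/s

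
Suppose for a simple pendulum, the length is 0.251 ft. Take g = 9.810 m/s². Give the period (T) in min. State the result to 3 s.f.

0.00925 min

Directly: T = 2π√(L/g).
L = 0.251 ft = 0.07650 m; g = 9.810 m/s².
T = 0.5549 s
0.5549 s × (1 min / 60.00 s) = 0.009248 min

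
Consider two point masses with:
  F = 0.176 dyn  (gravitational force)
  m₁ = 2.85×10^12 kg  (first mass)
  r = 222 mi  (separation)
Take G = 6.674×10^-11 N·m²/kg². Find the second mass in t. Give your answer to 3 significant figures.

From Newton's law of gravitation: m₂ = F·r²/(G·m₁).
F = 0.176 dyn = 1.760×10^-6 N; m₁ = 2.85×10^12 kg; r = 222 mi = 3.573×10^5 m; G = 6.674×10^-11 N·m²/kg².
m₂ = 1181 kg
1181 kg × (1 t / 1000 kg) = 1.181 t

1.18 t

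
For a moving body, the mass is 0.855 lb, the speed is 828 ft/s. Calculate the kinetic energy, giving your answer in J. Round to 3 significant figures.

KE is given directly by: KE = ½mv².
m = 0.855 lb = 0.3878 kg; v = 828 ft/s = 252.4 m/s.
KE = 12351 J

12400 J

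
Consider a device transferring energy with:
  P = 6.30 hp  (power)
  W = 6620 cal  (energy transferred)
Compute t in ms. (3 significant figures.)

Solving P = W/t for t: t = W/P.
P = 6.30 hp = 4698 W; W = 6620 cal = 27698 J.
t = 5.896 s
5.896 s × (1 ms / 0.001000 s) = 5896 ms

5900 ms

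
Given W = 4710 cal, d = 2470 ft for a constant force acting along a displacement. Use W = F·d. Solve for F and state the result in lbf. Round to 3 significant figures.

5.88 lbf

Solving W = F·d for F: F = W/d.
W = 4710 cal = 19707 J; d = 2470 ft = 752.9 m.
F = 26.18 N
26.18 N × (1 lbf / 4.448 N) = 5.885 lbf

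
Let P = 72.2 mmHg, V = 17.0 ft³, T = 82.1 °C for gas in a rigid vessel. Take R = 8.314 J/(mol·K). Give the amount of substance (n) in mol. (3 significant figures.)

1.57 mol

Rearranging PV = nRT for n: n = PV/(RT).
P = 72.2 mmHg = 9626 Pa; V = 17.0 ft³ = 0.4814 m³; T = 82.1 °C = 355.2 K; R = 8.314 J/(mol·K).
n = 1.569 mol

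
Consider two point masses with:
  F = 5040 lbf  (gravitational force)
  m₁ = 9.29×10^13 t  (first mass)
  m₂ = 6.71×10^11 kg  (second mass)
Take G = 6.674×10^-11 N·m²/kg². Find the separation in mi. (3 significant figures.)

8460 mi

Rearranging F = G·m₁·m₂/r² for r: r = √(G·m₁m₂/F).
F = 5040 lbf = 22419 N; m₁ = 9.29×10^13 t = 9.290×10^16 kg; m₂ = 6.71×10^11 kg; G = 6.674×10^-11 N·m²/kg².
r = 1.362×10^7 m
1.362×10^7 m × (1 mi / 1609 m) = 8465 mi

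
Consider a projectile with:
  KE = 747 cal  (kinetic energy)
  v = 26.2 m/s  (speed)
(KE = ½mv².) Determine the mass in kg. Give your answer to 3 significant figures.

9.11 kg

Solving KE = ½mv² for m: m = 2·KE/v².
KE = 747 cal = 3125 J; v = 26.2 m/s.
m = 9.106 kg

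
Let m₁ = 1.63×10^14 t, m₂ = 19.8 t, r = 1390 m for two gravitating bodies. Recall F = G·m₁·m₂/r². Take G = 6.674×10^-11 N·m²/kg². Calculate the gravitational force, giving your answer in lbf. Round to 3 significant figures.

Directly: F = Gm₁m₂/r².
m₁ = 1.63×10^14 t = 1.630×10^17 kg; m₂ = 19.8 t = 19800 kg; r = 1390 m; G = 6.674×10^-11 N·m²/kg².
F = 1.115×10^5 N  (the unit combination reduces to kg·m/s² = N)
1.115×10^5 N × (1 lbf / 4.448 N) = 25062 lbf

25100 lbf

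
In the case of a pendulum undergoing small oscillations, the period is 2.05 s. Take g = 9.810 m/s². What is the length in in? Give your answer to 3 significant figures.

41.1 in

Rearranging: L = g·(T/2π)².
T = 2.05 s; g = 9.810 m/s².
L = 1.044 m
1.044 m × (1 in / 0.02540 m) = 41.11 in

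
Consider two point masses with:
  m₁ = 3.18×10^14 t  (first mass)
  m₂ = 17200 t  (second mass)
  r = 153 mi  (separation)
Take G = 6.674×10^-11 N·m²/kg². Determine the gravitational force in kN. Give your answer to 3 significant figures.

From Newton's law of gravitation: F = Gm₁m₂/r².
m₁ = 3.18×10^14 t = 3.180×10^17 kg; m₂ = 17200 t = 1.720×10^7 kg; r = 153 mi = 2.462×10^5 m; G = 6.674×10^-11 N·m²/kg².
F = 6021 N  (the unit combination reduces to kg·m/s² = N)
6021 N × (1 kN / 1000 N) = 6.021 kN

6.02 kN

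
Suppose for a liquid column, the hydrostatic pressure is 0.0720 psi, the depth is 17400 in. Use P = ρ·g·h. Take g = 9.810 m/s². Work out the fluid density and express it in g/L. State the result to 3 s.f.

0.114 g/L

Solving P = ρ·g·h for ρ: ρ = P/(g·h).
P = 0.0720 psi = 496.4 Pa; h = 17400 in = 442.0 m; g = 9.810 m/s².
ρ = 0.1145 kg/m³
Since 1 g/L = 1 kg/m³, 0.1145 g/L.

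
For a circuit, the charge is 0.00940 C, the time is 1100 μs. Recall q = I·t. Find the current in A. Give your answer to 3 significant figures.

8.55 A

Rearranging q = I·t for I: I = q/t.
q = 0.00940 C; t = 1100 μs = 0.001100 s.
I = 8.545 A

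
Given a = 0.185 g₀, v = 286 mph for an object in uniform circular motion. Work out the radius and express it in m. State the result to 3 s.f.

9010 m

Rearranging: r = v²/a.
a = 0.185 g₀ = 1.814 m/s²; v = 286 mph = 127.9 m/s.
r = 9010 m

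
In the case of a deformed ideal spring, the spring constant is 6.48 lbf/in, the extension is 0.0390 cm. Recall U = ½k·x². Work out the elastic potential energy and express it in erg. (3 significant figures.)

Directly: U = ½kx².
k = 6.48 lbf/in = 1135 N/m; x = 0.0390 cm = 3.900×10^-4 m.
U = 8.630×10^-5 J  (the unit combination reduces to kg·m²/s² = J)
8.630×10^-5 J × (1 erg / 1.000×10^-7 J) = 863.0 erg

863 erg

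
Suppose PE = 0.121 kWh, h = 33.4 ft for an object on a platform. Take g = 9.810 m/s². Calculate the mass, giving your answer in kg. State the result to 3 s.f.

4360 kg

Rearranging: m = PE/(g·h).
PE = 0.121 kWh = 4.356×10^5 J; h = 33.4 ft = 10.18 m; g = 9.810 m/s².
m = 4362 kg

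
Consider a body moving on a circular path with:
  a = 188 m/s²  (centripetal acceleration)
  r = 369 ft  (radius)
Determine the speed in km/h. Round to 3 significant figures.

Solving a = v²/r for v: v = √(a·r).
a = 188 m/s²; r = 369 ft = 112.5 m.
v = 145.4 m/s
145.4 m/s × (1 km/h / 0.2778 m/s) = 523.5 km/h

523 km/h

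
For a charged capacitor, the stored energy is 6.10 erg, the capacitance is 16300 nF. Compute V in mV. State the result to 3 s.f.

Solving E = ½C·V² for V: V = √(2E/C).
E = 6.10 erg = 6.100×10^-7 J; C = 16300 nF = 1.630×10^-5 F.
V = 0.2736 V  (the unit combination reduces to kg·m²/(A·s³) = V)
0.2736 V × (1 mV / 0.001000 V) = 273.6 mV

274 mV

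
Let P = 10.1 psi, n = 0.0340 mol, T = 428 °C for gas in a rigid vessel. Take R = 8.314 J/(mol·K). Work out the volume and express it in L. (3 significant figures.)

2.85 L

From the ideal-gas law: V = nRT/P.
P = 10.1 psi = 69637 Pa; n = 0.0340 mol; T = 428 °C = 701.1 K; R = 8.314 J/(mol·K).
V = 0.002846 m³
0.002846 m³ × (1 L / 0.001000 m³) = 2.846 L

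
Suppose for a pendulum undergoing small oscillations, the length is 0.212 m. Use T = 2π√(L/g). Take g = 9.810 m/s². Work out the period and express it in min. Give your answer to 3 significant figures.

0.0154 min

Directly: T = 2π√(L/g).
L = 0.212 m; g = 9.810 m/s².
T = 0.9237 s
0.9237 s × (1 min / 60.00 s) = 0.01539 min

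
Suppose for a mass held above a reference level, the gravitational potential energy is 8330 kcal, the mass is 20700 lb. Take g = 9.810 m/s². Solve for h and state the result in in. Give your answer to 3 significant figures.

Solving PE = m·g·h for h: h = PE/(m·g).
PE = 8330 kcal = 3.485×10^7 J; m = 20700 lb = 9389 kg; g = 9.810 m/s².
h = 378.4 m
378.4 m × (1 in / 0.02540 m) = 14897 in

14900 in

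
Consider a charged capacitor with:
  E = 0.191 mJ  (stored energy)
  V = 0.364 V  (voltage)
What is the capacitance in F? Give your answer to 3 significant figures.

Solving E = ½C·V² for C: C = 2E/V².
E = 0.191 mJ = 1.910×10^-4 J; V = 0.364 V.
C = 0.002883 F

0.00288 F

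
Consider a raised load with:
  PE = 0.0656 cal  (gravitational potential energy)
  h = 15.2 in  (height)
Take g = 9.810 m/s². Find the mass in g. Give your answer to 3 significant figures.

Rearranging: m = PE/(g·h).
PE = 0.0656 cal = 0.2745 J; h = 15.2 in = 0.3861 m; g = 9.810 m/s².
m = 0.07247 kg
0.07247 kg × (1 g / 0.001000 kg) = 72.47 g

72.5 g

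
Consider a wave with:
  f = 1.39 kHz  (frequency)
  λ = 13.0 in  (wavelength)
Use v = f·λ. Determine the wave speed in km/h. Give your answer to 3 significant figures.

Directly: v = fλ.
f = 1.39 kHz = 1390 Hz; λ = 13.0 in = 0.3302 m.
v = 459.0 m/s
459.0 m/s × (1 km/h / 0.2778 m/s) = 1652 km/h

1650 km/h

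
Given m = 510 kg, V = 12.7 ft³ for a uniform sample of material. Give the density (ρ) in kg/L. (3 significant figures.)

Directly: ρ = m/V.
m = 510 kg; V = 12.7 ft³ = 0.3596 m³.
ρ = 1418 kg/m³
1418 kg/m³ × (1 kg/L / 1000 kg/m³) = 1.418 kg/L

1.42 kg/L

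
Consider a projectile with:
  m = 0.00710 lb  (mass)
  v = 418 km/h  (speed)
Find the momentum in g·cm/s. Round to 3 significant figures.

37400 g·cm/s

p is given directly by: p = mv.
m = 0.00710 lb = 0.003221 kg; v = 418 km/h = 116.1 m/s.
p = 0.3739 kg·m/s
0.3739 kg·m/s × (1 g·cm/s / 1.000×10^-5 kg·m/s) = 37394 g·cm/s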